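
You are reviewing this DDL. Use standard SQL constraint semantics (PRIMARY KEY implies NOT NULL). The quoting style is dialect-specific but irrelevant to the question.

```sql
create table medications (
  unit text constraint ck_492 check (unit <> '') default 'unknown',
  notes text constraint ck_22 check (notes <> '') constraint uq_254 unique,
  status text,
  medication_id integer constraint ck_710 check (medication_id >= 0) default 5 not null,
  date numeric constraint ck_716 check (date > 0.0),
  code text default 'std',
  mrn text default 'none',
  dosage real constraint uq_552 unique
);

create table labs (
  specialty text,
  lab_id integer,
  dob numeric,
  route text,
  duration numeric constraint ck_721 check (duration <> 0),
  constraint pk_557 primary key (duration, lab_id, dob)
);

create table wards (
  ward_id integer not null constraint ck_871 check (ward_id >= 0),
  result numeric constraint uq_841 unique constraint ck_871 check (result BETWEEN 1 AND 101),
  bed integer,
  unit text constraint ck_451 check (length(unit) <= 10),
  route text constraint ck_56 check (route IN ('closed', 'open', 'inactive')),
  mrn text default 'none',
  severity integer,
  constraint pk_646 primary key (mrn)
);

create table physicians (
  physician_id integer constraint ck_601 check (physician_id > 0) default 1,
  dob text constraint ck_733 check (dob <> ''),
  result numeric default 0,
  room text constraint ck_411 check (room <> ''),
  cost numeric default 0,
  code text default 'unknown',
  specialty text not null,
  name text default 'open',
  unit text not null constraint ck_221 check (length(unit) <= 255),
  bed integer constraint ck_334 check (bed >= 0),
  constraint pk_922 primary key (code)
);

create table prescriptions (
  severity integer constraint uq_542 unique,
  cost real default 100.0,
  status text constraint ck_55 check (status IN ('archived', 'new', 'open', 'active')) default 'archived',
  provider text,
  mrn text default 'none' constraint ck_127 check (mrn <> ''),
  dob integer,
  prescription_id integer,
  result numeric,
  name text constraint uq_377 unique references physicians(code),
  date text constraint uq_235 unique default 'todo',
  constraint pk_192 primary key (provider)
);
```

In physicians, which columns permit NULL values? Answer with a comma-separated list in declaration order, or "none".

physician_id, dob, result, room, cost, name, bed

- physician_id: CHECK does not forbid NULL (a CHECK constraint passes when its expression is NULL) → nullable.
- dob: CHECK does not forbid NULL (a CHECK constraint passes when its expression is NULL) → nullable.
- result: DEFAULT only fills an omitted column; an explicit NULL is still allowed → nullable.
- room: CHECK does not forbid NULL (a CHECK constraint passes when its expression is NULL) → nullable.
- cost: DEFAULT only fills an omitted column; an explicit NULL is still allowed → nullable.
- code: part of the PRIMARY KEY, which implies NOT NULL → not nullable.
- specialty: declared NOT NULL → not nullable.
- name: DEFAULT only fills an omitted column; an explicit NULL is still allowed → nullable.
- unit: declared NOT NULL → not nullable.
- bed: CHECK does not forbid NULL (a CHECK constraint passes when its expression is NULL) → nullable.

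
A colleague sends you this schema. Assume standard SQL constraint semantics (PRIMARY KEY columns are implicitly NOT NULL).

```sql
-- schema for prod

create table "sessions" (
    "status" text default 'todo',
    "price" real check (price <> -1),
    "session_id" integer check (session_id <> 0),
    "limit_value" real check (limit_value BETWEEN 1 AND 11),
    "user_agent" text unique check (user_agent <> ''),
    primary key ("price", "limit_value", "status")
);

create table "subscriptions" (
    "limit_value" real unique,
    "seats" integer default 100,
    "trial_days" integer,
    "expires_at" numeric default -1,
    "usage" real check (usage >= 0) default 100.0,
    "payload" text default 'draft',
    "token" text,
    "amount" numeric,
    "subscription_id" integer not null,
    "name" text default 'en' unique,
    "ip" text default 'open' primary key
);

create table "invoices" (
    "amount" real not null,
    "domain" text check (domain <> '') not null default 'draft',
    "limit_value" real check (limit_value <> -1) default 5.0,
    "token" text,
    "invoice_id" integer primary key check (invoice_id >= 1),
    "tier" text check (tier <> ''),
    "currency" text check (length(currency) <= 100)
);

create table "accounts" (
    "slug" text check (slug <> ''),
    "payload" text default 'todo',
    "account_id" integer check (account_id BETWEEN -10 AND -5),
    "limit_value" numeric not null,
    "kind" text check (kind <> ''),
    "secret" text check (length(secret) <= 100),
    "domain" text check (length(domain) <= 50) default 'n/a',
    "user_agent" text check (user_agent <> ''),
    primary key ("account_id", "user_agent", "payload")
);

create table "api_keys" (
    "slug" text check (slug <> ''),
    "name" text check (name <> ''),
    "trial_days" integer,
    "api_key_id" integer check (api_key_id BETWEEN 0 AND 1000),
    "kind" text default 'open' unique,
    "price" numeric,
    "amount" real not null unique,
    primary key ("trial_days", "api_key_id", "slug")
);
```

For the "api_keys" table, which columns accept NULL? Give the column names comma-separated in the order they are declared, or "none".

name, kind, price

- slug: part of the PRIMARY KEY, which implies NOT NULL → not nullable.
- name: CHECK does not forbid NULL (a CHECK constraint passes when its expression is NULL) → nullable.
- trial_days: part of the PRIMARY KEY, which implies NOT NULL → not nullable.
- api_key_id: part of the PRIMARY KEY, which implies NOT NULL → not nullable.
- kind: UNIQUE does not imply NOT NULL → nullable.
- price: no NOT NULL constraint applies → nullable.
- amount: declared NOT NULL → not nullable.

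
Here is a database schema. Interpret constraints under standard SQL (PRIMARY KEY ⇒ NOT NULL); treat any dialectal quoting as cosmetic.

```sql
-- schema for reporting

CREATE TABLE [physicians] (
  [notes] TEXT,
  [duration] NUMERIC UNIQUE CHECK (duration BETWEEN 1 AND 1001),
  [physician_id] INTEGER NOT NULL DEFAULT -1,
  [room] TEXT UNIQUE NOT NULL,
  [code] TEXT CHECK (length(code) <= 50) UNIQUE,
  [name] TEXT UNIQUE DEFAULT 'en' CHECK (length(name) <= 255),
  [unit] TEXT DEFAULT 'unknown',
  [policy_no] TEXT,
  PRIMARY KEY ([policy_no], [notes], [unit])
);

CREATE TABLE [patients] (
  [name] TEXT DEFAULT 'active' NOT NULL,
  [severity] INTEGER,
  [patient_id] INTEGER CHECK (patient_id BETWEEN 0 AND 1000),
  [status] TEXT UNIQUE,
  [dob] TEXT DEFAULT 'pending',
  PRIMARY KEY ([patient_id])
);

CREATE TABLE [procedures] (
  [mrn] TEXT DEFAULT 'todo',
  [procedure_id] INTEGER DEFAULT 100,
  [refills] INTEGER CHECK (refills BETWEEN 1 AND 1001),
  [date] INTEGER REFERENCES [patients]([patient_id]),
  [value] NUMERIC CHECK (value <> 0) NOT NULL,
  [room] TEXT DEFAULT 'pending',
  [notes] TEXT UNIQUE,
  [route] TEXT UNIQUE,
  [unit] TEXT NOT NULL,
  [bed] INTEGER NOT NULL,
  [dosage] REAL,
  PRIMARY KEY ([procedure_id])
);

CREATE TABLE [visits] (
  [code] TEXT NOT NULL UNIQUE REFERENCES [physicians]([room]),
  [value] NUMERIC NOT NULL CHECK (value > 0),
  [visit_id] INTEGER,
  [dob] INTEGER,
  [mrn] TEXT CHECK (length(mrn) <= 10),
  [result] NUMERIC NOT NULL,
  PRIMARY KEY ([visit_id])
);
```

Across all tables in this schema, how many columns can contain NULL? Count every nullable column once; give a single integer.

physicians: 3 nullable (duration, code, name — PK (policy_no, notes, unit) and explicit NOT NULL columns excluded).
patients: 3 nullable (severity, status, dob — PK (patient_id) and explicit NOT NULL columns excluded).
procedures: 7 nullable (mrn, refills, date, room, notes, route, dosage — PK (procedure_id) and explicit NOT NULL columns excluded).
visits: 2 nullable (dob, mrn — PK (visit_id) and explicit NOT NULL columns excluded).
Total: 3 + 3 + 7 + 2 = 15.

15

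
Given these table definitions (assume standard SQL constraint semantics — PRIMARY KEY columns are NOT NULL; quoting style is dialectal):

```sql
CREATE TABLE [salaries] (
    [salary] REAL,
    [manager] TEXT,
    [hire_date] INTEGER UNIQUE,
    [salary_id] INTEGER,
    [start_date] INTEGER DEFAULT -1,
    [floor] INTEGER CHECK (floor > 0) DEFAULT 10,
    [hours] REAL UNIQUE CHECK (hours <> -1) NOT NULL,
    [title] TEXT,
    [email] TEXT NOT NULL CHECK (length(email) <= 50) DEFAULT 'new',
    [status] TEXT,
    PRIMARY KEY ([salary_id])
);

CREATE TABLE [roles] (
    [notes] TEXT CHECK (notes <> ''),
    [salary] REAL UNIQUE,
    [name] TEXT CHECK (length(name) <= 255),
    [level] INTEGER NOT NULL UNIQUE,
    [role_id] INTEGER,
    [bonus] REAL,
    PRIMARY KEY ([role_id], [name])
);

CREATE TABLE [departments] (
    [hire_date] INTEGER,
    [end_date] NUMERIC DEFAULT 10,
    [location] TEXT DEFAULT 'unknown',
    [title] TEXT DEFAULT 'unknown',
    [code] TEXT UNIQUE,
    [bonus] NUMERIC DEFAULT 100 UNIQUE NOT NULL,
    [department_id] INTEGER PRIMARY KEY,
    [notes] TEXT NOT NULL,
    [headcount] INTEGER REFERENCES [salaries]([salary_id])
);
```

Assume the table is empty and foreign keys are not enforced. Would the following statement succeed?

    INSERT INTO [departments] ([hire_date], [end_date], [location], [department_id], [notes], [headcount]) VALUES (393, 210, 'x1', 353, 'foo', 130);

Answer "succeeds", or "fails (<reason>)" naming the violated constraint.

NOT NULL columns: bonus defaults to 100; department_id is supplied; notes is supplied.
No constraint is violated.

succeeds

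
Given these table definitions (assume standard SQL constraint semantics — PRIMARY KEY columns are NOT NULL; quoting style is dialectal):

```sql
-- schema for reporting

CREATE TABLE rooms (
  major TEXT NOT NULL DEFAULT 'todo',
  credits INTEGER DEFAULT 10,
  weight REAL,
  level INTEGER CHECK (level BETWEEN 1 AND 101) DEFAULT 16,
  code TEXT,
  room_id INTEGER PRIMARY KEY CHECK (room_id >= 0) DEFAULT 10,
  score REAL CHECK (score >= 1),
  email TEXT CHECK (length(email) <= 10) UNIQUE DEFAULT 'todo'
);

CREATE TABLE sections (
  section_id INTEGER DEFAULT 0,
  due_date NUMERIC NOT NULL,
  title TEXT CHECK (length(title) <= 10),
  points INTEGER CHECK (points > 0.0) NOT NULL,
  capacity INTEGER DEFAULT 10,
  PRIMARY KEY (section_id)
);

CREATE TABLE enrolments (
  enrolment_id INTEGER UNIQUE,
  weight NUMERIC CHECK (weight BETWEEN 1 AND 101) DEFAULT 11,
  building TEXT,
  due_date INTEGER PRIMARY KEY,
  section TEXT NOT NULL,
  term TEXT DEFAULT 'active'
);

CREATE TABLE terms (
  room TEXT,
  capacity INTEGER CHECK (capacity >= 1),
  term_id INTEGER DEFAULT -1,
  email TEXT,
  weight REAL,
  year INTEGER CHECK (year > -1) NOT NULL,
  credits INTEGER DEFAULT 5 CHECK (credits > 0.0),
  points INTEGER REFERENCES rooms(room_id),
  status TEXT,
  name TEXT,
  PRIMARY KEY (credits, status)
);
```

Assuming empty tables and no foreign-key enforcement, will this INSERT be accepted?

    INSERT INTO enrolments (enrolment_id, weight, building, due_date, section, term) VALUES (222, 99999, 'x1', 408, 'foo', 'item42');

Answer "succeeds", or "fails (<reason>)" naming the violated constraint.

The value 99999 for weight violates CHECK (weight BETWEEN 1 AND 101).

fails (CHECK on weight)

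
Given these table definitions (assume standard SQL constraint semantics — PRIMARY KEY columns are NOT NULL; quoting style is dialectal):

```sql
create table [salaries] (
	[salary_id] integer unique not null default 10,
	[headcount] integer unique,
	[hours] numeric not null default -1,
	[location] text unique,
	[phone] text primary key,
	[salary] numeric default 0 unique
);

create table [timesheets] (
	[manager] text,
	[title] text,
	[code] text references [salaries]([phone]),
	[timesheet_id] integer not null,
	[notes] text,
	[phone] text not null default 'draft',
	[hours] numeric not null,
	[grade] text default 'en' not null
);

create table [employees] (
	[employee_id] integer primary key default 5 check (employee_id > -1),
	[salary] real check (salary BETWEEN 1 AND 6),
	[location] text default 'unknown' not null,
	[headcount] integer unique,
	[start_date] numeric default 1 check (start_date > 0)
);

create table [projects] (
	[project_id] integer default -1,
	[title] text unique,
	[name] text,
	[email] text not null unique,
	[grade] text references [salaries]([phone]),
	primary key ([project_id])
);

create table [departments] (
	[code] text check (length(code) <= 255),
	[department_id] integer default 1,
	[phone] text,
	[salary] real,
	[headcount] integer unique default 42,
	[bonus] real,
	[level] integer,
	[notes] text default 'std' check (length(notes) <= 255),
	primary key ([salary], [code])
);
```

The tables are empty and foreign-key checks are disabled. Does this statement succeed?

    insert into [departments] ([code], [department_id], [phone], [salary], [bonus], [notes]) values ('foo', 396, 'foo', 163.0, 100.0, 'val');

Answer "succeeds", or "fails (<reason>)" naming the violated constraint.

NOT NULL columns: code is supplied; salary is supplied.
CHECK constraints: 'foo' satisfies (length(code) <= 255); 'val' satisfies (length(notes) <= 255).
No constraint is violated.

succeeds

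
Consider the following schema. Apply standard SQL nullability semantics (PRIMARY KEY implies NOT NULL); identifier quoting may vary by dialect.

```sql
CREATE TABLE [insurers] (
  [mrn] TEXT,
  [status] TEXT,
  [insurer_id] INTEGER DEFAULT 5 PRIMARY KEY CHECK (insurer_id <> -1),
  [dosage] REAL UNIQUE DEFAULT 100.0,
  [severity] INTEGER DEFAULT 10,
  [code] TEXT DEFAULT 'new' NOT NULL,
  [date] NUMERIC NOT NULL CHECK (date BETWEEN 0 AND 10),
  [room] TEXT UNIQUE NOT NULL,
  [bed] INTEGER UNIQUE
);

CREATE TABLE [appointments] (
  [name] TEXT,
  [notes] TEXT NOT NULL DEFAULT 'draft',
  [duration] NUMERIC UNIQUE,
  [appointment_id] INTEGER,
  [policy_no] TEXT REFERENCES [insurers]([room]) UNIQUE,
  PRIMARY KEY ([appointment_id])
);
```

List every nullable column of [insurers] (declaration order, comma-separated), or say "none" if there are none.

mrn, status, dosage, severity, bed

- mrn: no NOT NULL constraint applies → nullable.
- status: no NOT NULL constraint applies → nullable.
- insurer_id: part of the PRIMARY KEY, which implies NOT NULL → not nullable.
- dosage: UNIQUE does not imply NOT NULL → nullable.
- severity: DEFAULT only fills an omitted column; an explicit NULL is still allowed → nullable.
- code: declared NOT NULL → not nullable.
- date: declared NOT NULL → not nullable.
- room: declared NOT NULL → not nullable.
- bed: UNIQUE does not imply NOT NULL → nullable.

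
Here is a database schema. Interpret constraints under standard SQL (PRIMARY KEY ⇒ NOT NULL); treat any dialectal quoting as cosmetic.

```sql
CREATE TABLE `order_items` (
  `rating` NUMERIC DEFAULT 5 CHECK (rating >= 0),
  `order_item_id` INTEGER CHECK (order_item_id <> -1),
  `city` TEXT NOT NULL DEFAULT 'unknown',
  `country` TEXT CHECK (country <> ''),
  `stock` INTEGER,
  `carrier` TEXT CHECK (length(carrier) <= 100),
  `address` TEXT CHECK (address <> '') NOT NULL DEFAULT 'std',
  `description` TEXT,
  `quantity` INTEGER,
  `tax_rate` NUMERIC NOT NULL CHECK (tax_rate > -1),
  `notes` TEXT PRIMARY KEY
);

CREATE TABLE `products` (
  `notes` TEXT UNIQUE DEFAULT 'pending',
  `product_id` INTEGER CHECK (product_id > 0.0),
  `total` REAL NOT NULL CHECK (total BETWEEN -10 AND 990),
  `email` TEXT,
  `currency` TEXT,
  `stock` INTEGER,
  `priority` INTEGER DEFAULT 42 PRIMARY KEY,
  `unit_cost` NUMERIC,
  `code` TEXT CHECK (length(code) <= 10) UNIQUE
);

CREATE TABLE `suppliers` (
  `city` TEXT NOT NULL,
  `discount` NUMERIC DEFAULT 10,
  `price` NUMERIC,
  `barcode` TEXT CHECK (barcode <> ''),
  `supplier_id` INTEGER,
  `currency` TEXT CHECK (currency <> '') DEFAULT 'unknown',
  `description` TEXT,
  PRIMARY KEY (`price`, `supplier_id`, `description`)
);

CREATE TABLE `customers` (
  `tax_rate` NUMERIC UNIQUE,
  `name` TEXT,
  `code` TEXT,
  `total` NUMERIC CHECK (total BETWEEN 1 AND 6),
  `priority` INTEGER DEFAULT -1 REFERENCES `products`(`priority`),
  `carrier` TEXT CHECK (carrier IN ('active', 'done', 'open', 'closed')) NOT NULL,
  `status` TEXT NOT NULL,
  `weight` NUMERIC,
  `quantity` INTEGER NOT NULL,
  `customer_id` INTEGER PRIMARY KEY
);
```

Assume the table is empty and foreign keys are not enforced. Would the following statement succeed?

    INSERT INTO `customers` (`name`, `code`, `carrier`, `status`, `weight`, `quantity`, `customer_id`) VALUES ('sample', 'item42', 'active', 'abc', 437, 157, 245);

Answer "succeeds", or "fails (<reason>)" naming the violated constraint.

succeeds

NOT NULL columns: carrier is supplied; customer_id is supplied; quantity is supplied; status is supplied.
CHECK constraints: 'active' satisfies (carrier IN ('active', 'done', 'open', 'closed')).
No constraint is violated.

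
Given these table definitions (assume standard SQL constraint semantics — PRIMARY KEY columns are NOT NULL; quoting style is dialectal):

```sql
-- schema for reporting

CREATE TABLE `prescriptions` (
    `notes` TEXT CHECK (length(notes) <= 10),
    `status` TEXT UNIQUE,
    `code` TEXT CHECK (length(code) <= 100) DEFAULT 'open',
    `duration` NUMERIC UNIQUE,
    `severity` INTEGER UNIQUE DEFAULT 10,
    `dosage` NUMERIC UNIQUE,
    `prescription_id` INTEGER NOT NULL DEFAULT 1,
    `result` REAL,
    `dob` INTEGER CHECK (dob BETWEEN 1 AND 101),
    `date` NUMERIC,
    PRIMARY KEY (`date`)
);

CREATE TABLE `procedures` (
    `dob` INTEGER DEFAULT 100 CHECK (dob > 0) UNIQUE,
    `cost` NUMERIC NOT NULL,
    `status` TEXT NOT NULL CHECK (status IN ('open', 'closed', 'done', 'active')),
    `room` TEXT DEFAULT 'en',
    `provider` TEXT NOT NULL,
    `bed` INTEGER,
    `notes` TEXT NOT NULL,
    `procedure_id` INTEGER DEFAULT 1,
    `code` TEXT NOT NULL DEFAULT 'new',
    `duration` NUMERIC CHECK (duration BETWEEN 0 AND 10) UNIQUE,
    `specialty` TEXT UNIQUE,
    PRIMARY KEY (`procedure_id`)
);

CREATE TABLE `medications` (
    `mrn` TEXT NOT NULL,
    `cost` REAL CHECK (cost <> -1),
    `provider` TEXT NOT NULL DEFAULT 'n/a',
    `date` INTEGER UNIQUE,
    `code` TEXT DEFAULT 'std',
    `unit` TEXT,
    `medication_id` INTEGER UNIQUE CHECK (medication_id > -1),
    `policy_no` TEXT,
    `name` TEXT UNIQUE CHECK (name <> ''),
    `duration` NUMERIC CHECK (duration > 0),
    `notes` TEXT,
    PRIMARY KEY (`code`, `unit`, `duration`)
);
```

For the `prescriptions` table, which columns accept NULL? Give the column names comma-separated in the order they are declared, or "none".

- notes: CHECK does not forbid NULL (a CHECK constraint passes when its expression is NULL) → nullable.
- status: UNIQUE does not imply NOT NULL → nullable.
- code: CHECK does not forbid NULL (a CHECK constraint passes when its expression is NULL) → nullable.
- duration: UNIQUE does not imply NOT NULL → nullable.
- severity: UNIQUE does not imply NOT NULL → nullable.
- dosage: UNIQUE does not imply NOT NULL → nullable.
- prescription_id: declared NOT NULL → not nullable.
- result: no NOT NULL constraint applies → nullable.
- dob: CHECK does not forbid NULL (a CHECK constraint passes when its expression is NULL) → nullable.
- date: part of the PRIMARY KEY, which implies NOT NULL → not nullable.

notes, status, code, duration, severity, dosage, result, dob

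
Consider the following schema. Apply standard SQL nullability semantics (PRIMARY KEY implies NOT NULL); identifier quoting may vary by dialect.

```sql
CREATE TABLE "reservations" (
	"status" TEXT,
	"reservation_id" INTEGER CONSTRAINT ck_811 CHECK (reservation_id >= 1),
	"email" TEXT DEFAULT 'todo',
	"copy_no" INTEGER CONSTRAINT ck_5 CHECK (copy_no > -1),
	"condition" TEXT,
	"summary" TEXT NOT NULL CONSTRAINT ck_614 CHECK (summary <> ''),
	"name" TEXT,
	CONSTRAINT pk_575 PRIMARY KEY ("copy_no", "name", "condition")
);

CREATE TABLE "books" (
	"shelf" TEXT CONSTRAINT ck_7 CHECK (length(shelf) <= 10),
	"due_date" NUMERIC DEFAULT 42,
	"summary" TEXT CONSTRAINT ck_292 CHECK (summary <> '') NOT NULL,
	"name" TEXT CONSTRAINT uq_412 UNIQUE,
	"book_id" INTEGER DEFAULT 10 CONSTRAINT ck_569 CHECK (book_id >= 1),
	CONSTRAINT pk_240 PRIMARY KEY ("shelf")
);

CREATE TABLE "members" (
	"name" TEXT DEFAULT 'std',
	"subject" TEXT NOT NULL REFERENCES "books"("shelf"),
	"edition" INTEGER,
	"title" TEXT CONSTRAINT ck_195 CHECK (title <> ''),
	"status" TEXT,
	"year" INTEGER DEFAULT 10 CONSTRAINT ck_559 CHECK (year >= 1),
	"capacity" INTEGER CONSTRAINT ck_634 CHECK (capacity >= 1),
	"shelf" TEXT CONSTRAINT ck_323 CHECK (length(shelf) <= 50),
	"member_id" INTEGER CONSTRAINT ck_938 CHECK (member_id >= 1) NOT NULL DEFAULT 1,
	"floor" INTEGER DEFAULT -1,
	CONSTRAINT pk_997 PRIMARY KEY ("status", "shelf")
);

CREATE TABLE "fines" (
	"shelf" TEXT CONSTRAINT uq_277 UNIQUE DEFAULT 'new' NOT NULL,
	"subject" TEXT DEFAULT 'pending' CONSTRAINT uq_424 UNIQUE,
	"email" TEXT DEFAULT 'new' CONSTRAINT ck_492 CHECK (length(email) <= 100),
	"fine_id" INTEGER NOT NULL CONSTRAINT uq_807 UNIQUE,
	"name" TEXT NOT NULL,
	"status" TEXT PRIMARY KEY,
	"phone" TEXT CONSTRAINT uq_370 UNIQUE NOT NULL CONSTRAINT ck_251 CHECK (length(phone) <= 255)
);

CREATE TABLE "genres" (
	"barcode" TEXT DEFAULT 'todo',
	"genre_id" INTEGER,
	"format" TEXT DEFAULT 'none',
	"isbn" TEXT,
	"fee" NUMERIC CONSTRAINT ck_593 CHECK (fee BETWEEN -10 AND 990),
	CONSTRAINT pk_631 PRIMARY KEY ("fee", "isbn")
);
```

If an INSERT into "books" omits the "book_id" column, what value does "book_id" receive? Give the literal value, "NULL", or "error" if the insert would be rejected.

10

book_id has an explicit DEFAULT 10.
When the column is omitted from an INSERT, that default is used.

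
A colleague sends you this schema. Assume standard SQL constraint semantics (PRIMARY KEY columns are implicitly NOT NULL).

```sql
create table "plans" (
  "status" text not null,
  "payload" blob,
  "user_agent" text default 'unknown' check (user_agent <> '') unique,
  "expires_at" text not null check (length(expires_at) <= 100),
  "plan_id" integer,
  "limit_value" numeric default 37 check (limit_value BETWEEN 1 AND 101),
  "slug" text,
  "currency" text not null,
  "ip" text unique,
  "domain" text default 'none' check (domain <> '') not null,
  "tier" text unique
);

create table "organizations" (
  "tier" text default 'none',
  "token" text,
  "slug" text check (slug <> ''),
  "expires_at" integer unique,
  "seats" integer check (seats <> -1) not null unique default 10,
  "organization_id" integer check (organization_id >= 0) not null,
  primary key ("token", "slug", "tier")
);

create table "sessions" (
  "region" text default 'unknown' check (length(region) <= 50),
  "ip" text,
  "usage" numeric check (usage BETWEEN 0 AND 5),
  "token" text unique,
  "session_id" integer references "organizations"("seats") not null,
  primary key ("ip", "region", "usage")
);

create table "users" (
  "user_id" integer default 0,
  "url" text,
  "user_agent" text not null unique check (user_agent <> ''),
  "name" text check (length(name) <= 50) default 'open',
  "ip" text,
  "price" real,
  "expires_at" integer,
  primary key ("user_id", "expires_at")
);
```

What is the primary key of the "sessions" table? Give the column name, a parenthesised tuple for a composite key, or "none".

(ip, region, usage)

A table-level PRIMARY KEY clause names 3 columns: ip, region, usage.
This is a composite key — the combination is unique, not each column individually.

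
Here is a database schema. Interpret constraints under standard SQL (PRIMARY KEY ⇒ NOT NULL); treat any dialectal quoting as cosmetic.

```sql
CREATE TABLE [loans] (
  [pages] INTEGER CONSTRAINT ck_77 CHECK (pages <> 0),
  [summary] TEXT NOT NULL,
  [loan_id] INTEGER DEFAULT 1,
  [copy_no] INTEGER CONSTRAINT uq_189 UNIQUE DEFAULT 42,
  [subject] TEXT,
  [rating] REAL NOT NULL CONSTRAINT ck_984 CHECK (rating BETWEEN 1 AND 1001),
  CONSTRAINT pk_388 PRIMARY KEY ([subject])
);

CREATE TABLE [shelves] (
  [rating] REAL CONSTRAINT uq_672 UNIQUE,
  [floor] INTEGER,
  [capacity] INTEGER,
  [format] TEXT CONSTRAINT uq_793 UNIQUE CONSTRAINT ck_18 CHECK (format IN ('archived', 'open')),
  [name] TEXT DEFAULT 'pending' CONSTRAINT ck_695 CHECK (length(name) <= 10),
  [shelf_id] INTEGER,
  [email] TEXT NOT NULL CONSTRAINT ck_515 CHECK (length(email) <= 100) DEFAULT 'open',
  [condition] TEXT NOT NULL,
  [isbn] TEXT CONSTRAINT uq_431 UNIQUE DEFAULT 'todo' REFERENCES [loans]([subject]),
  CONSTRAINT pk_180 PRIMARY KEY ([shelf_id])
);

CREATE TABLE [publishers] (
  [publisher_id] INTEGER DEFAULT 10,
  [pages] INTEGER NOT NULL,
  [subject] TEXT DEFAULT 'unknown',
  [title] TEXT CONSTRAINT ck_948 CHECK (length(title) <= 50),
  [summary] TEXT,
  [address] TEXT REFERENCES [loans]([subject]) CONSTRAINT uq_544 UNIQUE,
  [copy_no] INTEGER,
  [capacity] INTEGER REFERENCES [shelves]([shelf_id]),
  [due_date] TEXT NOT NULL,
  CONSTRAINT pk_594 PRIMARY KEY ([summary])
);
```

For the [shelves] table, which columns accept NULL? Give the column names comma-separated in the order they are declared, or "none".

rating, floor, capacity, format, name, isbn

- rating: UNIQUE does not imply NOT NULL → nullable.
- floor: no NOT NULL constraint applies → nullable.
- capacity: no NOT NULL constraint applies → nullable.
- format: CHECK does not forbid NULL (a CHECK constraint passes when its expression is NULL) → nullable.
- name: CHECK does not forbid NULL (a CHECK constraint passes when its expression is NULL) → nullable.
- shelf_id: part of the PRIMARY KEY, which implies NOT NULL → not nullable.
- email: declared NOT NULL → not nullable.
- condition: declared NOT NULL → not nullable.
- isbn: a foreign key column may be NULL unless separately constrained → nullable.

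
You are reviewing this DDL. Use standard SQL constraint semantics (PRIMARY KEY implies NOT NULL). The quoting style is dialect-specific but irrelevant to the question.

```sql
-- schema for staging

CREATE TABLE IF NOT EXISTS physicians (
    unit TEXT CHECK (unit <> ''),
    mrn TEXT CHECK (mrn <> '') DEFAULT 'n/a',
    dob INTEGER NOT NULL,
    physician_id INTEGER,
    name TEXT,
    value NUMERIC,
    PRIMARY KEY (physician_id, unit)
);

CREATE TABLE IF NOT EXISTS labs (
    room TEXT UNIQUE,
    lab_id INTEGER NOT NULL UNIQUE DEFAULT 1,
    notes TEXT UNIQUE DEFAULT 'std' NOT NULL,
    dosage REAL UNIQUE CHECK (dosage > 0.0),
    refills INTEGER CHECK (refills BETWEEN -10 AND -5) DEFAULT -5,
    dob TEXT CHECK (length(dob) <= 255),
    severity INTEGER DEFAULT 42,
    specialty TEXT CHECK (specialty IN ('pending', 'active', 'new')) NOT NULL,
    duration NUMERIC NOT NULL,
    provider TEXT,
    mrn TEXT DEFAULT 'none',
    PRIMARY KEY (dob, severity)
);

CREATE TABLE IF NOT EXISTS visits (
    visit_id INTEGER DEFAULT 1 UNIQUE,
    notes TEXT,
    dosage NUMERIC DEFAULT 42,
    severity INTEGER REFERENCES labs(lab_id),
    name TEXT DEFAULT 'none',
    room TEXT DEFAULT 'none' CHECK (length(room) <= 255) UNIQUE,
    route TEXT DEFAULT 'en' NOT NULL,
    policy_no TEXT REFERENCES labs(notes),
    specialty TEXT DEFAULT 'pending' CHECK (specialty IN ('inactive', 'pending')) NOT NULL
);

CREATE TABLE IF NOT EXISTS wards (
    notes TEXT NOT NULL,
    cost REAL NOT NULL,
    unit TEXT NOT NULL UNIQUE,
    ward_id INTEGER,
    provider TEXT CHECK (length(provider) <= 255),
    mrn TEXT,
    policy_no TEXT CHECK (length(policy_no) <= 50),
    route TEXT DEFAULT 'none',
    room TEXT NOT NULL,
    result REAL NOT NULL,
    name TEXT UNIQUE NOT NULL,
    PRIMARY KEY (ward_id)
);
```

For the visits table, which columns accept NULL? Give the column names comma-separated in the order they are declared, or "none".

visit_id, notes, dosage, severity, name, room, policy_no

- visit_id: UNIQUE does not imply NOT NULL → nullable.
- notes: no NOT NULL constraint applies → nullable.
- dosage: DEFAULT only fills an omitted column; an explicit NULL is still allowed → nullable.
- severity: a foreign key column may be NULL unless separately constrained → nullable.
- name: DEFAULT only fills an omitted column; an explicit NULL is still allowed → nullable.
- room: CHECK does not forbid NULL (a CHECK constraint passes when its expression is NULL) → nullable.
- route: declared NOT NULL → not nullable.
- policy_no: a foreign key column may be NULL unless separately constrained → nullable.
- specialty: declared NOT NULL → not nullable.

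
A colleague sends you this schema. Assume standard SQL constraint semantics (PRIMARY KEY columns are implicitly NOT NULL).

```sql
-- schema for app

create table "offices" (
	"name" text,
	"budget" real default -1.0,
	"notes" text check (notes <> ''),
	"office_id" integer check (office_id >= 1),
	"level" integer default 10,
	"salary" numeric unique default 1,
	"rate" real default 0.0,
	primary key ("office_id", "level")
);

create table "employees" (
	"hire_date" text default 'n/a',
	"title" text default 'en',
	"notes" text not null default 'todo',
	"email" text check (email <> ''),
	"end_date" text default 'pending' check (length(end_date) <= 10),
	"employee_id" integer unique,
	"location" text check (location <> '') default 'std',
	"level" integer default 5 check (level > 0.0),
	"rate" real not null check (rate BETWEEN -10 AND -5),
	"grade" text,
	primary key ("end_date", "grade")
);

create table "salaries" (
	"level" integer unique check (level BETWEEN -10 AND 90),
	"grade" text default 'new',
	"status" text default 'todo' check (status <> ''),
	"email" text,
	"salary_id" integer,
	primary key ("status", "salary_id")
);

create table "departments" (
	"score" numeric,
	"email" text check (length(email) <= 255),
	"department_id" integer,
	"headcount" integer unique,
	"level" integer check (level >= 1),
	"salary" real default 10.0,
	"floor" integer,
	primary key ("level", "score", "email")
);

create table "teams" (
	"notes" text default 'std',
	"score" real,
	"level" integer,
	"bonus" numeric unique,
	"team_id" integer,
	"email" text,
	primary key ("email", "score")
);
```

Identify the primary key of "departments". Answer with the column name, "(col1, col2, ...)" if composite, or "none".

A table-level PRIMARY KEY clause names 3 columns: level, score, email.
This is a composite key — the combination is unique, not each column individually.

(level, score, email)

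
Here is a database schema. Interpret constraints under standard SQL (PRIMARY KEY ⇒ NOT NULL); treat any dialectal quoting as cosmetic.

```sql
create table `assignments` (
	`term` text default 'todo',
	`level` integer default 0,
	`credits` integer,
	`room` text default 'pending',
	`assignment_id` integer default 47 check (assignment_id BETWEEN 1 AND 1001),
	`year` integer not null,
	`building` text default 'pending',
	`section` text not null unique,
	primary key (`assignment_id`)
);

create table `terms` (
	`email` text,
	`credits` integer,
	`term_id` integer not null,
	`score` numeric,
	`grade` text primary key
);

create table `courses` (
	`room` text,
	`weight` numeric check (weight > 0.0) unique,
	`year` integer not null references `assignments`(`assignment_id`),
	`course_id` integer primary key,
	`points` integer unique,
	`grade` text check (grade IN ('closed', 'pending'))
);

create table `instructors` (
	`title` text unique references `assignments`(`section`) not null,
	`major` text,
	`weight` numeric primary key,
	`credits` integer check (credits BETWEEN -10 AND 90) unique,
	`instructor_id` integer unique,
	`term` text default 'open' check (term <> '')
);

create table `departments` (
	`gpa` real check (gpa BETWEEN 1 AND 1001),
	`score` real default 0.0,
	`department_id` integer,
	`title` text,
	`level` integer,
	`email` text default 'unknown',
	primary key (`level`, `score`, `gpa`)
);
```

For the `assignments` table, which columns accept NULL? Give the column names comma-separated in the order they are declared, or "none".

- term: DEFAULT only fills an omitted column; an explicit NULL is still allowed → nullable.
- level: DEFAULT only fills an omitted column; an explicit NULL is still allowed → nullable.
- credits: no NOT NULL constraint applies → nullable.
- room: DEFAULT only fills an omitted column; an explicit NULL is still allowed → nullable.
- assignment_id: part of the PRIMARY KEY, which implies NOT NULL → not nullable.
- year: declared NOT NULL → not nullable.
- building: DEFAULT only fills an omitted column; an explicit NULL is still allowed → nullable.
- section: declared NOT NULL → not nullable.

term, level, credits, room, building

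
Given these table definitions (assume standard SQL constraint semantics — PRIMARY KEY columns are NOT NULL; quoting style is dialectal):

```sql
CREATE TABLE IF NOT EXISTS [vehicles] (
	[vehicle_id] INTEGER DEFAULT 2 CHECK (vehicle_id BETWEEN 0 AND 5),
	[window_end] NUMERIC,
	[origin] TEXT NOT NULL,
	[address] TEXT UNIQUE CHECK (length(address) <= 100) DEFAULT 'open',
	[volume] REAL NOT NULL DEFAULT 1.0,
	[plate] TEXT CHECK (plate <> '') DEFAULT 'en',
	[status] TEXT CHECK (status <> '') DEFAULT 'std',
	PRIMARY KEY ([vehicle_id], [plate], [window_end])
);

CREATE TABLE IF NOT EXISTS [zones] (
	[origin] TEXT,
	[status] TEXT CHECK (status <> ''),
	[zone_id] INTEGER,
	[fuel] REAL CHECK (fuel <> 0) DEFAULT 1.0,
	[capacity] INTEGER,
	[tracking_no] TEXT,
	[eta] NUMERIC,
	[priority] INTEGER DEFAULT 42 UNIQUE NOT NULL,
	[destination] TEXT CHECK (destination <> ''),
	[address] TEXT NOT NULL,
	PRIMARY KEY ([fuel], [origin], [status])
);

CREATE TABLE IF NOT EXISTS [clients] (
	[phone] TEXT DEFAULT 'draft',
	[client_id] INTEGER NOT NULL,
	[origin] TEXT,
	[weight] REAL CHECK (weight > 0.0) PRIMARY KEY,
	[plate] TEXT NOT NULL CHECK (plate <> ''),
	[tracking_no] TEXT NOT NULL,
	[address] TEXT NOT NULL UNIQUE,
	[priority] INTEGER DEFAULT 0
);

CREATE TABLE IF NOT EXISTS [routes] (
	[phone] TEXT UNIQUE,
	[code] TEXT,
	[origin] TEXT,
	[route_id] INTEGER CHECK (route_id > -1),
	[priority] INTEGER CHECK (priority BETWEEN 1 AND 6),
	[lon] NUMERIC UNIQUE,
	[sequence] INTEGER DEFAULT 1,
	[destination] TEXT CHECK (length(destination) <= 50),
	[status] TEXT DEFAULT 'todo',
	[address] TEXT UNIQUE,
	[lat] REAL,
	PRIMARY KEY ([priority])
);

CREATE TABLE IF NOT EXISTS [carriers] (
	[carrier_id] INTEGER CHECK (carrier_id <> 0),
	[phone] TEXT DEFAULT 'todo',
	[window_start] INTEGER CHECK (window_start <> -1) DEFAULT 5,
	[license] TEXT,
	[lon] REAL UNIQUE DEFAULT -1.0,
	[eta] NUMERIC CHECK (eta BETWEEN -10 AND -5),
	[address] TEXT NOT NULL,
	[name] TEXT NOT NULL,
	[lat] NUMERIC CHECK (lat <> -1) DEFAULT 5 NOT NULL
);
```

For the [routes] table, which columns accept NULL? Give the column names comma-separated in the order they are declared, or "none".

- phone: UNIQUE does not imply NOT NULL → nullable.
- code: no NOT NULL constraint applies → nullable.
- origin: no NOT NULL constraint applies → nullable.
- route_id: CHECK does not forbid NULL (a CHECK constraint passes when its expression is NULL) → nullable.
- priority: part of the PRIMARY KEY, which implies NOT NULL → not nullable.
- lon: UNIQUE does not imply NOT NULL → nullable.
- sequence: DEFAULT only fills an omitted column; an explicit NULL is still allowed → nullable.
- destination: CHECK does not forbid NULL (a CHECK constraint passes when its expression is NULL) → nullable.
- status: DEFAULT only fills an omitted column; an explicit NULL is still allowed → nullable.
- address: UNIQUE does not imply NOT NULL → nullable.
- lat: no NOT NULL constraint applies → nullable.

phone, code, origin, route_id, lon, sequence, destination, status, address, lat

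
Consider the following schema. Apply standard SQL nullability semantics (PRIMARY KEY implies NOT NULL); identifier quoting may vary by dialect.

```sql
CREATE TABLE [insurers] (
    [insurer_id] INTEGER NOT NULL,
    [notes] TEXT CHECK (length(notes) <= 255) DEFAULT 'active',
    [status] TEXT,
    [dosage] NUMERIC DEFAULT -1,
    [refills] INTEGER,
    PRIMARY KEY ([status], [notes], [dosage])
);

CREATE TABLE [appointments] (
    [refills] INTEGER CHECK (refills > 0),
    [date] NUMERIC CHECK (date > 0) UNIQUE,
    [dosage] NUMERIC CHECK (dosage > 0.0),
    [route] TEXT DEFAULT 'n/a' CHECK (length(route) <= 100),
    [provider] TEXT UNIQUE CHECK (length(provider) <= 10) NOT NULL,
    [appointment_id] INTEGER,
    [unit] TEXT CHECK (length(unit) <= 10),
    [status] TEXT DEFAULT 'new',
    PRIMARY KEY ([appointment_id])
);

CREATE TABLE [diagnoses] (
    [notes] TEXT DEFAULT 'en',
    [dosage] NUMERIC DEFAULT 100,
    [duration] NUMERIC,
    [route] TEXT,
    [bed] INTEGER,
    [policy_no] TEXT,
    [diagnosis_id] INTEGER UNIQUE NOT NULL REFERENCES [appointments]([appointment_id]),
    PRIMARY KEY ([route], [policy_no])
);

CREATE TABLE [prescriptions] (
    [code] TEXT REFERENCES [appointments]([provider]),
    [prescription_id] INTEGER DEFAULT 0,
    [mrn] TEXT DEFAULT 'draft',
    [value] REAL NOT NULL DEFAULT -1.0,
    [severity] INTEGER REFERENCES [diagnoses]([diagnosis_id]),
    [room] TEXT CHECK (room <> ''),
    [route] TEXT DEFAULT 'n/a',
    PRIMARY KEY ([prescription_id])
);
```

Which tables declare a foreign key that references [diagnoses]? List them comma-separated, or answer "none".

prescriptions

- prescriptions.severity references diagnoses(diagnosis_id).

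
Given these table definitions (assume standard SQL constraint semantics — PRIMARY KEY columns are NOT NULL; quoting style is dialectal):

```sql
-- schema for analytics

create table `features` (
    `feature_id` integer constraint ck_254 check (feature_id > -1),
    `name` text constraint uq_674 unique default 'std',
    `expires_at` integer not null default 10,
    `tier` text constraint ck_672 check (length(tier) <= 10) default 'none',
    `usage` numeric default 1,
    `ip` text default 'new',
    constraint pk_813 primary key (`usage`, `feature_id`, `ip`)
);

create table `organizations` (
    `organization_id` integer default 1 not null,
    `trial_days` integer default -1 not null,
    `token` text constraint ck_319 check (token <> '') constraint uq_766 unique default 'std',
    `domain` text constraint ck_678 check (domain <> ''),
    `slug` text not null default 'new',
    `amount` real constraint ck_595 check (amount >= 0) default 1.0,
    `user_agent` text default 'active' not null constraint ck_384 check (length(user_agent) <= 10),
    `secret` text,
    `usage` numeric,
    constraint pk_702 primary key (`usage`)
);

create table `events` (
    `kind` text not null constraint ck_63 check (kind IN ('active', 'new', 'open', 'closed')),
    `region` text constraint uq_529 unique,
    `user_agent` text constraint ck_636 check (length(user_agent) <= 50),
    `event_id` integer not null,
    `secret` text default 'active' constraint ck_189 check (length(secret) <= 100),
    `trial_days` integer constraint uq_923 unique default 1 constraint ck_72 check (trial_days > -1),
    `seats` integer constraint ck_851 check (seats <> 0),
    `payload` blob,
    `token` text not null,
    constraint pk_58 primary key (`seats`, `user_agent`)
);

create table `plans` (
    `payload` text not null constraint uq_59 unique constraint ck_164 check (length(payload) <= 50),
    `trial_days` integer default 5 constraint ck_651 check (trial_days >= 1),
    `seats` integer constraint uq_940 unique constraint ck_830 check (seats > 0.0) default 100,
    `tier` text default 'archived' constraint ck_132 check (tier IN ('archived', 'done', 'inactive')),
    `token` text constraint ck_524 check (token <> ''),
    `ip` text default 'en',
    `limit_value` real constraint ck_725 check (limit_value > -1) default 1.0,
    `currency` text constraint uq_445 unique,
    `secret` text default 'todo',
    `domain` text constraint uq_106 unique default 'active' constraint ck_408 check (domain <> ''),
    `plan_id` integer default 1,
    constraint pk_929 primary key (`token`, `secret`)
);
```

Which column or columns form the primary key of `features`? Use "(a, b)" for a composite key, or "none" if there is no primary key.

A table-level PRIMARY KEY clause names 3 columns: usage, feature_id, ip.
This is a composite key — the combination is unique, not each column individually.

(usage, feature_id, ip)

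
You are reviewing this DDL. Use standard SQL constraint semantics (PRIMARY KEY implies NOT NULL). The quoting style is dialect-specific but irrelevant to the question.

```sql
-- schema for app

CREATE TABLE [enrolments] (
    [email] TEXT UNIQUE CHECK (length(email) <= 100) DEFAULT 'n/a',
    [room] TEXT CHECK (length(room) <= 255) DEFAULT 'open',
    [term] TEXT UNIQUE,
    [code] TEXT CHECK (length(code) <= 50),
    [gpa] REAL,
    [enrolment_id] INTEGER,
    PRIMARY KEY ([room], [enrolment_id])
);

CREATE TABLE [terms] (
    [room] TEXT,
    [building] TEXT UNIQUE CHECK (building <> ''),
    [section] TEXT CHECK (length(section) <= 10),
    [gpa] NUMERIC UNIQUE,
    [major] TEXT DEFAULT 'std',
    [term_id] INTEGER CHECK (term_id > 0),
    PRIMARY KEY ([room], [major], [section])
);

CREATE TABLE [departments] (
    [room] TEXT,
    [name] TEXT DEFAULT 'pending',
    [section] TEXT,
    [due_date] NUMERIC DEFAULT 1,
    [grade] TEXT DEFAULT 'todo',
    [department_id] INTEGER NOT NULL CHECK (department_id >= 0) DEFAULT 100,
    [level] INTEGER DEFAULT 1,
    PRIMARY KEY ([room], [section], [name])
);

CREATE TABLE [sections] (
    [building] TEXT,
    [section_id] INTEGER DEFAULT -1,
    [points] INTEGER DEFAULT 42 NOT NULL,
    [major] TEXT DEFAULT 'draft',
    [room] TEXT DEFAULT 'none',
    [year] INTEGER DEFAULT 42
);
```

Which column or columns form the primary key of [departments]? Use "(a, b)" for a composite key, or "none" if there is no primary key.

A table-level PRIMARY KEY clause names 3 columns: room, section, name.
This is a composite key — the combination is unique, not each column individually.

(room, section, name)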